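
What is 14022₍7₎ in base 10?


Positional values (base 7):
  2 × 7^0 = 2 × 1 = 2
  2 × 7^1 = 2 × 7 = 14
  0 × 7^2 = 0 × 49 = 0
  4 × 7^3 = 4 × 343 = 1372
  1 × 7^4 = 1 × 2401 = 2401
Sum = 2 + 14 + 0 + 1372 + 2401
= 3789


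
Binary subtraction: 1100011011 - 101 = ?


Align and subtract column by column (LSB to MSB, borrowing when needed):
  1100011011
- 0000000101
  ----------
  col 0: (1 - 0 borrow-in) - 1 → 1 - 1 = 0, borrow out 0
  col 1: (1 - 0 borrow-in) - 0 → 1 - 0 = 1, borrow out 0
  col 2: (0 - 0 borrow-in) - 1 → borrow from next column: (0+2) - 1 = 1, borrow out 1
  col 3: (1 - 1 borrow-in) - 0 → 0 - 0 = 0, borrow out 0
  col 4: (1 - 0 borrow-in) - 0 → 1 - 0 = 1, borrow out 0
  col 5: (0 - 0 borrow-in) - 0 → 0 - 0 = 0, borrow out 0
  col 6: (0 - 0 borrow-in) - 0 → 0 - 0 = 0, borrow out 0
  col 7: (0 - 0 borrow-in) - 0 → 0 - 0 = 0, borrow out 0
  col 8: (1 - 0 borrow-in) - 0 → 1 - 0 = 1, borrow out 0
  col 9: (1 - 0 borrow-in) - 0 → 1 - 0 = 1, borrow out 0
Reading bits MSB→LSB: 1100010110
Strip leading zeros: 1100010110
= 1100010110


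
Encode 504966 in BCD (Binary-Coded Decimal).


Each digit → 4-bit binary:
  5 → 0101
  0 → 0000
  4 → 0100
  9 → 1001
  6 → 0110
  6 → 0110
= 0101 0000 0100 1001 0110 0110


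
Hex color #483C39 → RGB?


Hex: #483C39
R = 48₁₆ = 72
G = 3C₁₆ = 60
B = 39₁₆ = 57
= RGB(72, 60, 57)


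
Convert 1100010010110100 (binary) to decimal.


Positional values:
Bit 2: 1 × 2^2 = 4
Bit 4: 1 × 2^4 = 16
Bit 5: 1 × 2^5 = 32
Bit 7: 1 × 2^7 = 128
Bit 10: 1 × 2^10 = 1024
Bit 14: 1 × 2^14 = 16384
Bit 15: 1 × 2^15 = 32768
Sum = 4 + 16 + 32 + 128 + 1024 + 16384 + 32768
= 50356


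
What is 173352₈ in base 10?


Positional values:
Position 0: 2 × 8^0 = 2
Position 1: 5 × 8^1 = 40
Position 2: 3 × 8^2 = 192
Position 3: 3 × 8^3 = 1536
Position 4: 7 × 8^4 = 28672
Position 5: 1 × 8^5 = 32768
Sum = 2 + 40 + 192 + 1536 + 28672 + 32768
= 63210


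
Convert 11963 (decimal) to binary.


Divide by 2 repeatedly:
11963 ÷ 2 = 5981 remainder 1
5981 ÷ 2 = 2990 remainder 1
2990 ÷ 2 = 1495 remainder 0
1495 ÷ 2 = 747 remainder 1
747 ÷ 2 = 373 remainder 1
373 ÷ 2 = 186 remainder 1
186 ÷ 2 = 93 remainder 0
93 ÷ 2 = 46 remainder 1
46 ÷ 2 = 23 remainder 0
23 ÷ 2 = 11 remainder 1
11 ÷ 2 = 5 remainder 1
5 ÷ 2 = 2 remainder 1
2 ÷ 2 = 1 remainder 0
1 ÷ 2 = 0 remainder 1
Reading remainders bottom-up:
= 10111010111011


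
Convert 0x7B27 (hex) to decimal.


Positional values:
Position 0: 7 × 16^0 = 7 × 1 = 7
Position 1: 2 × 16^1 = 2 × 16 = 32
Position 2: B × 16^2 = 11 × 256 = 2816
Position 3: 7 × 16^3 = 7 × 4096 = 28672
Sum = 7 + 32 + 2816 + 28672
= 31527


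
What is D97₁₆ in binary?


Each hex digit → 4 binary bits:
  D = 1101
  9 = 1001
  7 = 0111
Concatenate: 1101 1001 0111
= 110110010111


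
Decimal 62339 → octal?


Divide by 8 repeatedly:
62339 ÷ 8 = 7792 remainder 3
7792 ÷ 8 = 974 remainder 0
974 ÷ 8 = 121 remainder 6
121 ÷ 8 = 15 remainder 1
15 ÷ 8 = 1 remainder 7
1 ÷ 8 = 0 remainder 1
Reading remainders bottom-up:
= 0o171603


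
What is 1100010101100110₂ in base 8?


Group into 3-bit groups: 001100010101100110
  001 = 1
  100 = 4
  010 = 2
  101 = 5
  100 = 4
  110 = 6
= 0o142546


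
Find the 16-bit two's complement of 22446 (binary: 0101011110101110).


Original: 0101011110101110
Step 1 - Invert all bits: 1010100001010001
Step 2 - Add 1: 1010100001010001 + 1
= 1010100001010010 (represents -22446)


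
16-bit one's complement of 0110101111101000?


Original: 0110101111101000
Invert all bits:
  bit 0: 0 → 1
  bit 1: 1 → 0
  bit 2: 1 → 0
  bit 3: 0 → 1
  bit 4: 1 → 0
  bit 5: 0 → 1
  bit 6: 1 → 0
  bit 7: 1 → 0
  bit 8: 1 → 0
  bit 9: 1 → 0
  bit 10: 1 → 0
  bit 11: 0 → 1
  bit 12: 1 → 0
  bit 13: 0 → 1
  bit 14: 0 → 1
  bit 15: 0 → 1
= 1001010000010111


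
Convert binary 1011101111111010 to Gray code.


Binary: 1011101111111010
Gray code: G = B XOR (B >> 1)
B >> 1 = 0101110111111101
1011101111111010 XOR 0101110111111101:
  1 XOR 0 = 1
  0 XOR 1 = 1
  1 XOR 0 = 1
  1 XOR 1 = 0
  1 XOR 1 = 0
  0 XOR 1 = 1
  1 XOR 0 = 1
  1 XOR 1 = 0
  1 XOR 1 = 0
  1 XOR 1 = 0
  1 XOR 1 = 0
  1 XOR 1 = 0
  1 XOR 1 = 0
  0 XOR 1 = 1
  1 XOR 0 = 1
  0 XOR 1 = 1
= 1110011000000111


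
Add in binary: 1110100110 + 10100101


Align and add column by column (LSB to MSB, carry propagating):
  01110100110
+ 00010100101
  -----------
  col 0: 0 + 1 + 0 (carry in) = 1 → bit 1, carry out 0
  col 1: 1 + 0 + 0 (carry in) = 1 → bit 1, carry out 0
  col 2: 1 + 1 + 0 (carry in) = 2 → bit 0, carry out 1
  col 3: 0 + 0 + 1 (carry in) = 1 → bit 1, carry out 0
  col 4: 0 + 0 + 0 (carry in) = 0 → bit 0, carry out 0
  col 5: 1 + 1 + 0 (carry in) = 2 → bit 0, carry out 1
  col 6: 0 + 0 + 1 (carry in) = 1 → bit 1, carry out 0
  col 7: 1 + 1 + 0 (carry in) = 2 → bit 0, carry out 1
  col 8: 1 + 0 + 1 (carry in) = 2 → bit 0, carry out 1
  col 9: 1 + 0 + 1 (carry in) = 2 → bit 0, carry out 1
  col 10: 0 + 0 + 1 (carry in) = 1 → bit 1, carry out 0
Reading bits MSB→LSB: 10001001011
Strip leading zeros: 10001001011
= 10001001011


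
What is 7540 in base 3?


Divide by 3 repeatedly:
7540 ÷ 3 = 2513 remainder 1
2513 ÷ 3 = 837 remainder 2
837 ÷ 3 = 279 remainder 0
279 ÷ 3 = 93 remainder 0
93 ÷ 3 = 31 remainder 0
31 ÷ 3 = 10 remainder 1
10 ÷ 3 = 3 remainder 1
3 ÷ 3 = 1 remainder 0
1 ÷ 3 = 0 remainder 1
Reading remainders bottom-up:
= 101100021


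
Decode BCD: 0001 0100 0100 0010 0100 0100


Each 4-bit group → digit:
  0001 → 1
  0100 → 4
  0100 → 4
  0010 → 2
  0100 → 4
  0100 → 4
= 144244


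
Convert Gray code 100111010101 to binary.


Gray code: 100111010101
MSB stays the same: 1
Each subsequent bit = prev_binary XOR current_gray:
  B[1] = 1 XOR 0 = 1
  B[2] = 1 XOR 0 = 1
  B[3] = 1 XOR 1 = 0
  B[4] = 0 XOR 1 = 1
  B[5] = 1 XOR 1 = 0
  B[6] = 0 XOR 0 = 0
  B[7] = 0 XOR 1 = 1
  B[8] = 1 XOR 0 = 1
  B[9] = 1 XOR 1 = 0
  B[10] = 0 XOR 0 = 0
  B[11] = 0 XOR 1 = 1
= 111010011001 (3737 decimal)


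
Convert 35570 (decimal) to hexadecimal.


Divide by 16 repeatedly:
35570 ÷ 16 = 2223 remainder 2 (2)
2223 ÷ 16 = 138 remainder 15 (F)
138 ÷ 16 = 8 remainder 10 (A)
8 ÷ 16 = 0 remainder 8 (8)
Reading remainders bottom-up:
= 0x8AF2


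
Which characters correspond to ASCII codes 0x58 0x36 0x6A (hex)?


Codes (hex): 0x58 0x36 0x6A
Per-code ASCII lookup:
  0x58 = 88  (range 65-90: uppercase, 88 - 65 = 23) → 'X'
  0x36 = 54  (range 48-57: digits, 54 - 48 = 6) → '6'
  0x6A = 106  (range 97-122: lowercase, 106 - 97 = 9) → 'j'
= 'X6j'


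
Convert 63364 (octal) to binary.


Each octal digit → 3 binary bits:
  6 = 110
  3 = 011
  3 = 011
  6 = 110
  4 = 100
Concatenate: 110 011 011 110 100
= 110011011110100


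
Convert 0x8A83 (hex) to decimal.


Positional values:
Position 0: 3 × 16^0 = 3 × 1 = 3
Position 1: 8 × 16^1 = 8 × 16 = 128
Position 2: A × 16^2 = 10 × 256 = 2560
Position 3: 8 × 16^3 = 8 × 4096 = 32768
Sum = 3 + 128 + 2560 + 32768
= 35459


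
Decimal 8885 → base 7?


Divide by 7 repeatedly:
8885 ÷ 7 = 1269 remainder 2
1269 ÷ 7 = 181 remainder 2
181 ÷ 7 = 25 remainder 6
25 ÷ 7 = 3 remainder 4
3 ÷ 7 = 0 remainder 3
Reading remainders bottom-up:
= 34622


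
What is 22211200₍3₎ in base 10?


Positional values (base 3):
  0 × 3^0 = 0 × 1 = 0
  0 × 3^1 = 0 × 3 = 0
  2 × 3^2 = 2 × 9 = 18
  1 × 3^3 = 1 × 27 = 27
  1 × 3^4 = 1 × 81 = 81
  2 × 3^5 = 2 × 243 = 486
  2 × 3^6 = 2 × 729 = 1458
  2 × 3^7 = 2 × 2187 = 4374
Sum = 0 + 0 + 18 + 27 + 81 + 486 + 1458 + 4374
= 6444


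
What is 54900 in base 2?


Divide by 2 repeatedly:
54900 ÷ 2 = 27450 remainder 0
27450 ÷ 2 = 13725 remainder 0
13725 ÷ 2 = 6862 remainder 1
6862 ÷ 2 = 3431 remainder 0
3431 ÷ 2 = 1715 remainder 1
1715 ÷ 2 = 857 remainder 1
857 ÷ 2 = 428 remainder 1
428 ÷ 2 = 214 remainder 0
214 ÷ 2 = 107 remainder 0
107 ÷ 2 = 53 remainder 1
53 ÷ 2 = 26 remainder 1
26 ÷ 2 = 13 remainder 0
13 ÷ 2 = 6 remainder 1
6 ÷ 2 = 3 remainder 0
3 ÷ 2 = 1 remainder 1
1 ÷ 2 = 0 remainder 1
Reading remainders bottom-up:
= 1101011001110100


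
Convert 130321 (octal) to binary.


Each octal digit → 3 binary bits:
  1 = 001
  3 = 011
  0 = 000
  3 = 011
  2 = 010
  1 = 001
Concatenate: 001 011 000 011 010 001
= 001011000011010001


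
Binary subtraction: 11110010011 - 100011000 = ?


Align and subtract column by column (LSB to MSB, borrowing when needed):
  11110010011
- 00100011000
  -----------
  col 0: (1 - 0 borrow-in) - 0 → 1 - 0 = 1, borrow out 0
  col 1: (1 - 0 borrow-in) - 0 → 1 - 0 = 1, borrow out 0
  col 2: (0 - 0 borrow-in) - 0 → 0 - 0 = 0, borrow out 0
  col 3: (0 - 0 borrow-in) - 1 → borrow from next column: (0+2) - 1 = 1, borrow out 1
  col 4: (1 - 1 borrow-in) - 1 → borrow from next column: (0+2) - 1 = 1, borrow out 1
  col 5: (0 - 1 borrow-in) - 0 → borrow from next column: (-1+2) - 0 = 1, borrow out 1
  col 6: (0 - 1 borrow-in) - 0 → borrow from next column: (-1+2) - 0 = 1, borrow out 1
  col 7: (1 - 1 borrow-in) - 0 → 0 - 0 = 0, borrow out 0
  col 8: (1 - 0 borrow-in) - 1 → 1 - 1 = 0, borrow out 0
  col 9: (1 - 0 borrow-in) - 0 → 1 - 0 = 1, borrow out 0
  col 10: (1 - 0 borrow-in) - 0 → 1 - 0 = 1, borrow out 0
Reading bits MSB→LSB: 11001111011
Strip leading zeros: 11001111011
= 11001111011


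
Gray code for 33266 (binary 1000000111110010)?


Binary: 1000000111110010
Gray code: G = B XOR (B >> 1)
B >> 1 = 0100000011111001
1000000111110010 XOR 0100000011111001:
  1 XOR 0 = 1
  0 XOR 1 = 1
  0 XOR 0 = 0
  0 XOR 0 = 0
  0 XOR 0 = 0
  0 XOR 0 = 0
  0 XOR 0 = 0
  1 XOR 0 = 1
  1 XOR 1 = 0
  1 XOR 1 = 0
  1 XOR 1 = 0
  1 XOR 1 = 0
  0 XOR 1 = 1
  0 XOR 0 = 0
  1 XOR 0 = 1
  0 XOR 1 = 1
= 1100000100001011


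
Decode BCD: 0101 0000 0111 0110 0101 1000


Each 4-bit group → digit:
  0101 → 5
  0000 → 0
  0111 → 7
  0110 → 6
  0101 → 5
  1000 → 8
= 507658


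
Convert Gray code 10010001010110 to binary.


Gray code: 10010001010110
MSB stays the same: 1
Each subsequent bit = prev_binary XOR current_gray:
  B[1] = 1 XOR 0 = 1
  B[2] = 1 XOR 0 = 1
  B[3] = 1 XOR 1 = 0
  B[4] = 0 XOR 0 = 0
  B[5] = 0 XOR 0 = 0
  B[6] = 0 XOR 0 = 0
  B[7] = 0 XOR 1 = 1
  B[8] = 1 XOR 0 = 1
  B[9] = 1 XOR 1 = 0
  B[10] = 0 XOR 0 = 0
  B[11] = 0 XOR 1 = 1
  B[12] = 1 XOR 1 = 0
  B[13] = 0 XOR 0 = 0
= 11100001100100 (14436 decimal)


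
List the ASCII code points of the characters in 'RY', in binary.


String: 'RY'  (2 characters)
Per-character ASCII lookup:
  'R': uppercase starts at 65: 'R' = 65 + 17 = 82 → 1010010
  'Y': uppercase starts at 65: 'Y' = 65 + 24 = 89 → 1011001
= 1010010 1011001


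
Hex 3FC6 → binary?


Each hex digit → 4 binary bits:
  3 = 0011
  F = 1111
  C = 1100
  6 = 0110
Concatenate: 0011 1111 1100 0110
= 0011111111000110


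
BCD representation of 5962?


Each digit → 4-bit binary:
  5 → 0101
  9 → 1001
  6 → 0110
  2 → 0010
= 0101 1001 0110 0010


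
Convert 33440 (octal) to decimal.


Positional values:
Position 0: 0 × 8^0 = 0
Position 1: 4 × 8^1 = 32
Position 2: 4 × 8^2 = 256
Position 3: 3 × 8^3 = 1536
Position 4: 3 × 8^4 = 12288
Sum = 0 + 32 + 256 + 1536 + 12288
= 14112


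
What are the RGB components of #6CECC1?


Hex: #6CECC1
R = 6C₁₆ = 108
G = EC₁₆ = 236
B = C1₁₆ = 193
= RGB(108, 236, 193)


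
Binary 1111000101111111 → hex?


Group into 4-bit nibbles: 1111000101111111
  1111 = F
  0001 = 1
  0111 = 7
  1111 = F
= 0xF17F


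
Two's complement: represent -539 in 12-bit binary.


Original: 001000011011
Step 1 - Invert all bits: 110111100100
Step 2 - Add 1: 110111100100 + 1
= 110111100101 (represents -539)


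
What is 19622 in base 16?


Divide by 16 repeatedly:
19622 ÷ 16 = 1226 remainder 6 (6)
1226 ÷ 16 = 76 remainder 10 (A)
76 ÷ 16 = 4 remainder 12 (C)
4 ÷ 16 = 0 remainder 4 (4)
Reading remainders bottom-up:
= 0x4CA6


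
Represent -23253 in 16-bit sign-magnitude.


Sign bit: 1 (negative)
Magnitude: 23253 = 101101011010101
= 1101101011010101


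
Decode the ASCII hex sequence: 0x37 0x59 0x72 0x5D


Codes (hex): 0x37 0x59 0x72 0x5D
Per-code ASCII lookup:
  0x37 = 55  (range 48-57: digits, 55 - 48 = 7) → '7'
  0x59 = 89  (range 65-90: uppercase, 89 - 65 = 24) → 'Y'
  0x72 = 114  (range 97-122: lowercase, 114 - 97 = 17) → 'r'
  0x5D = 93  (special character) → ']'
= '7Yr]'


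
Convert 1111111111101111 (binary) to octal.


Group into 3-bit groups: 001111111111101111
  001 = 1
  111 = 7
  111 = 7
  111 = 7
  101 = 5
  111 = 7
= 0o177757


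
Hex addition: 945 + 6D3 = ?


Align and add column by column (LSB to MSB, each column mod 16 with carry):
  0945
+ 06D3
  ----
  col 0: 5(5) + 3(3) + 0 (carry in) = 8 → 8(8), carry out 0
  col 1: 4(4) + D(13) + 0 (carry in) = 17 → 1(1), carry out 1
  col 2: 9(9) + 6(6) + 1 (carry in) = 16 → 0(0), carry out 1
  col 3: 0(0) + 0(0) + 1 (carry in) = 1 → 1(1), carry out 0
Reading digits MSB→LSB: 1018
Strip leading zeros: 1018
= 0x1018


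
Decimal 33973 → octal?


Divide by 8 repeatedly:
33973 ÷ 8 = 4246 remainder 5
4246 ÷ 8 = 530 remainder 6
530 ÷ 8 = 66 remainder 2
66 ÷ 8 = 8 remainder 2
8 ÷ 8 = 1 remainder 0
1 ÷ 8 = 0 remainder 1
Reading remainders bottom-up:
= 0o102265


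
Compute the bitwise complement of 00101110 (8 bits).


Original: 00101110
Invert all bits:
  bit 0: 0 → 1
  bit 1: 0 → 1
  bit 2: 1 → 0
  bit 3: 0 → 1
  bit 4: 1 → 0
  bit 5: 1 → 0
  bit 6: 1 → 0
  bit 7: 0 → 1
= 11010001


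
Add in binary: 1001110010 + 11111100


Align and add column by column (LSB to MSB, carry propagating):
  01001110010
+ 00011111100
  -----------
  col 0: 0 + 0 + 0 (carry in) = 0 → bit 0, carry out 0
  col 1: 1 + 0 + 0 (carry in) = 1 → bit 1, carry out 0
  col 2: 0 + 1 + 0 (carry in) = 1 → bit 1, carry out 0
  col 3: 0 + 1 + 0 (carry in) = 1 → bit 1, carry out 0
  col 4: 1 + 1 + 0 (carry in) = 2 → bit 0, carry out 1
  col 5: 1 + 1 + 1 (carry in) = 3 → bit 1, carry out 1
  col 6: 1 + 1 + 1 (carry in) = 3 → bit 1, carry out 1
  col 7: 0 + 1 + 1 (carry in) = 2 → bit 0, carry out 1
  col 8: 0 + 0 + 1 (carry in) = 1 → bit 1, carry out 0
  col 9: 1 + 0 + 0 (carry in) = 1 → bit 1, carry out 0
  col 10: 0 + 0 + 0 (carry in) = 0 → bit 0, carry out 0
Reading bits MSB→LSB: 01101101110
Strip leading zeros: 1101101110
= 1101101110


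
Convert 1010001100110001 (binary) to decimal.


Positional values:
Bit 0: 1 × 2^0 = 1
Bit 4: 1 × 2^4 = 16
Bit 5: 1 × 2^5 = 32
Bit 8: 1 × 2^8 = 256
Bit 9: 1 × 2^9 = 512
Bit 13: 1 × 2^13 = 8192
Bit 15: 1 × 2^15 = 32768
Sum = 1 + 16 + 32 + 256 + 512 + 8192 + 32768
= 41777


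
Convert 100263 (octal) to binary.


Each octal digit → 3 binary bits:
  1 = 001
  0 = 000
  0 = 000
  2 = 010
  6 = 110
  3 = 011
Concatenate: 001 000 000 010 110 011
= 001000000010110011


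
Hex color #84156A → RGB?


Hex: #84156A
R = 84₁₆ = 132
G = 15₁₆ = 21
B = 6A₁₆ = 106
= RGB(132, 21, 106)


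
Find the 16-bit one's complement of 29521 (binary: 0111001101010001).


Original: 0111001101010001
Invert all bits:
  bit 0: 0 → 1
  bit 1: 1 → 0
  bit 2: 1 → 0
  bit 3: 1 → 0
  bit 4: 0 → 1
  bit 5: 0 → 1
  bit 6: 1 → 0
  bit 7: 1 → 0
  bit 8: 0 → 1
  bit 9: 1 → 0
  bit 10: 0 → 1
  bit 11: 1 → 0
  bit 12: 0 → 1
  bit 13: 0 → 1
  bit 14: 0 → 1
  bit 15: 1 → 0
= 1000110010101110


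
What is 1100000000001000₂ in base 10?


Positional values:
Bit 3: 1 × 2^3 = 8
Bit 14: 1 × 2^14 = 16384
Bit 15: 1 × 2^15 = 32768
Sum = 8 + 16384 + 32768
= 49160


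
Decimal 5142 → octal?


Divide by 8 repeatedly:
5142 ÷ 8 = 642 remainder 6
642 ÷ 8 = 80 remainder 2
80 ÷ 8 = 10 remainder 0
10 ÷ 8 = 1 remainder 2
1 ÷ 8 = 0 remainder 1
Reading remainders bottom-up:
= 0o12026


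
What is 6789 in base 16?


Divide by 16 repeatedly:
6789 ÷ 16 = 424 remainder 5 (5)
424 ÷ 16 = 26 remainder 8 (8)
26 ÷ 16 = 1 remainder 10 (A)
1 ÷ 16 = 0 remainder 1 (1)
Reading remainders bottom-up:
= 0x1A85


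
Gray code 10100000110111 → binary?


Gray code: 10100000110111
MSB stays the same: 1
Each subsequent bit = prev_binary XOR current_gray:
  B[1] = 1 XOR 0 = 1
  B[2] = 1 XOR 1 = 0
  B[3] = 0 XOR 0 = 0
  B[4] = 0 XOR 0 = 0
  B[5] = 0 XOR 0 = 0
  B[6] = 0 XOR 0 = 0
  B[7] = 0 XOR 0 = 0
  B[8] = 0 XOR 1 = 1
  B[9] = 1 XOR 1 = 0
  B[10] = 0 XOR 0 = 0
  B[11] = 0 XOR 1 = 1
  B[12] = 1 XOR 1 = 0
  B[13] = 0 XOR 1 = 1
= 11000000100101 (12325 decimal)


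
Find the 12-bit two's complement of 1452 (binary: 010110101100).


Original: 010110101100
Step 1 - Invert all bits: 101001010011
Step 2 - Add 1: 101001010011 + 1
= 101001010100 (represents -1452)


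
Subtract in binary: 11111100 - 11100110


Align and subtract column by column (LSB to MSB, borrowing when needed):
  11111100
- 11100110
  --------
  col 0: (0 - 0 borrow-in) - 0 → 0 - 0 = 0, borrow out 0
  col 1: (0 - 0 borrow-in) - 1 → borrow from next column: (0+2) - 1 = 1, borrow out 1
  col 2: (1 - 1 borrow-in) - 1 → borrow from next column: (0+2) - 1 = 1, borrow out 1
  col 3: (1 - 1 borrow-in) - 0 → 0 - 0 = 0, borrow out 0
  col 4: (1 - 0 borrow-in) - 0 → 1 - 0 = 1, borrow out 0
  col 5: (1 - 0 borrow-in) - 1 → 1 - 1 = 0, borrow out 0
  col 6: (1 - 0 borrow-in) - 1 → 1 - 1 = 0, borrow out 0
  col 7: (1 - 0 borrow-in) - 1 → 1 - 1 = 0, borrow out 0
Reading bits MSB→LSB: 00010110
Strip leading zeros: 10110
= 10110


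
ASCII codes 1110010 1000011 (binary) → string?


Codes (binary): 1110010 1000011
Per-code ASCII lookup:
  1110010 = 114  (range 97-122: lowercase, 114 - 97 = 17) → 'r'
  1000011 = 67  (range 65-90: uppercase, 67 - 65 = 2) → 'C'
= 'rC'


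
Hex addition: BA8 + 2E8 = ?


Align and add column by column (LSB to MSB, each column mod 16 with carry):
  0BA8
+ 02E8
  ----
  col 0: 8(8) + 8(8) + 0 (carry in) = 16 → 0(0), carry out 1
  col 1: A(10) + E(14) + 1 (carry in) = 25 → 9(9), carry out 1
  col 2: B(11) + 2(2) + 1 (carry in) = 14 → E(14), carry out 0
  col 3: 0(0) + 0(0) + 0 (carry in) = 0 → 0(0), carry out 0
Reading digits MSB→LSB: 0E90
Strip leading zeros: E90
= 0xE90


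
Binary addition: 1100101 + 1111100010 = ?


Align and add column by column (LSB to MSB, carry propagating):
  00001100101
+ 01111100010
  -----------
  col 0: 1 + 0 + 0 (carry in) = 1 → bit 1, carry out 0
  col 1: 0 + 1 + 0 (carry in) = 1 → bit 1, carry out 0
  col 2: 1 + 0 + 0 (carry in) = 1 → bit 1, carry out 0
  col 3: 0 + 0 + 0 (carry in) = 0 → bit 0, carry out 0
  col 4: 0 + 0 + 0 (carry in) = 0 → bit 0, carry out 0
  col 5: 1 + 1 + 0 (carry in) = 2 → bit 0, carry out 1
  col 6: 1 + 1 + 1 (carry in) = 3 → bit 1, carry out 1
  col 7: 0 + 1 + 1 (carry in) = 2 → bit 0, carry out 1
  col 8: 0 + 1 + 1 (carry in) = 2 → bit 0, carry out 1
  col 9: 0 + 1 + 1 (carry in) = 2 → bit 0, carry out 1
  col 10: 0 + 0 + 1 (carry in) = 1 → bit 1, carry out 0
Reading bits MSB→LSB: 10001000111
Strip leading zeros: 10001000111
= 10001000111


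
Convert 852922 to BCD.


Each digit → 4-bit binary:
  8 → 1000
  5 → 0101
  2 → 0010
  9 → 1001
  2 → 0010
  2 → 0010
= 1000 0101 0010 1001 0010 0010


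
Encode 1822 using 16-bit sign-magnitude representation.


Sign bit: 0 (positive)
Magnitude: 1822 = 000011100011110
= 0000011100011110


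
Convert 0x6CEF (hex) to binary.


Each hex digit → 4 binary bits:
  6 = 0110
  C = 1100
  E = 1110
  F = 1111
Concatenate: 0110 1100 1110 1111
= 0110110011101111


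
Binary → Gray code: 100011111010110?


Binary: 100011111010110
Gray code: G = B XOR (B >> 1)
B >> 1 = 010001111101011
100011111010110 XOR 010001111101011:
  1 XOR 0 = 1
  0 XOR 1 = 1
  0 XOR 0 = 0
  0 XOR 0 = 0
  1 XOR 0 = 1
  1 XOR 1 = 0
  1 XOR 1 = 0
  1 XOR 1 = 0
  1 XOR 1 = 0
  0 XOR 1 = 1
  1 XOR 0 = 1
  0 XOR 1 = 1
  1 XOR 0 = 1
  1 XOR 1 = 0
  0 XOR 1 = 1
= 110010000111101


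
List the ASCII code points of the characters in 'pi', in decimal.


String: 'pi'  (2 characters)
Per-character ASCII lookup:
  'p': lowercase starts at 97: 'p' = 97 + 15 = 112
  'i': lowercase starts at 97: 'i' = 97 + 8 = 105
= 112 105


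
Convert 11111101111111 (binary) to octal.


Group into 3-bit groups: 011111101111111
  011 = 3
  111 = 7
  101 = 5
  111 = 7
  111 = 7
= 0o37577


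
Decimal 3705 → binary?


Divide by 2 repeatedly:
3705 ÷ 2 = 1852 remainder 1
1852 ÷ 2 = 926 remainder 0
926 ÷ 2 = 463 remainder 0
463 ÷ 2 = 231 remainder 1
231 ÷ 2 = 115 remainder 1
115 ÷ 2 = 57 remainder 1
57 ÷ 2 = 28 remainder 1
28 ÷ 2 = 14 remainder 0
14 ÷ 2 = 7 remainder 0
7 ÷ 2 = 3 remainder 1
3 ÷ 2 = 1 remainder 1
1 ÷ 2 = 0 remainder 1
Reading remainders bottom-up:
= 111001111001


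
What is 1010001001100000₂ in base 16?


Group into 4-bit nibbles: 1010001001100000
  1010 = A
  0010 = 2
  0110 = 6
  0000 = 0
= 0xA260


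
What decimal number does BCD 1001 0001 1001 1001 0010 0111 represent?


Each 4-bit group → digit:
  1001 → 9
  0001 → 1
  1001 → 9
  1001 → 9
  0010 → 2
  0111 → 7
= 919927


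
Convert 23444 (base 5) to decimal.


Positional values (base 5):
  4 × 5^0 = 4 × 1 = 4
  4 × 5^1 = 4 × 5 = 20
  4 × 5^2 = 4 × 25 = 100
  3 × 5^3 = 3 × 125 = 375
  2 × 5^4 = 2 × 625 = 1250
Sum = 4 + 20 + 100 + 375 + 1250
= 1749


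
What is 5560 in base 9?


Divide by 9 repeatedly:
5560 ÷ 9 = 617 remainder 7
617 ÷ 9 = 68 remainder 5
68 ÷ 9 = 7 remainder 5
7 ÷ 9 = 0 remainder 7
Reading remainders bottom-up:
= 7557


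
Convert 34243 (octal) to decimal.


Positional values:
Position 0: 3 × 8^0 = 3
Position 1: 4 × 8^1 = 32
Position 2: 2 × 8^2 = 128
Position 3: 4 × 8^3 = 2048
Position 4: 3 × 8^4 = 12288
Sum = 3 + 32 + 128 + 2048 + 12288
= 14499


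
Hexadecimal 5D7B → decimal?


Positional values:
Position 0: B × 16^0 = 11 × 1 = 11
Position 1: 7 × 16^1 = 7 × 16 = 112
Position 2: D × 16^2 = 13 × 256 = 3328
Position 3: 5 × 16^3 = 5 × 4096 = 20480
Sum = 11 + 112 + 3328 + 20480
= 23931


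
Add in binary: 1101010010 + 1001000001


Align and add column by column (LSB to MSB, carry propagating):
  01101010010
+ 01001000001
  -----------
  col 0: 0 + 1 + 0 (carry in) = 1 → bit 1, carry out 0
  col 1: 1 + 0 + 0 (carry in) = 1 → bit 1, carry out 0
  col 2: 0 + 0 + 0 (carry in) = 0 → bit 0, carry out 0
  col 3: 0 + 0 + 0 (carry in) = 0 → bit 0, carry out 0
  col 4: 1 + 0 + 0 (carry in) = 1 → bit 1, carry out 0
  col 5: 0 + 0 + 0 (carry in) = 0 → bit 0, carry out 0
  col 6: 1 + 1 + 0 (carry in) = 2 → bit 0, carry out 1
  col 7: 0 + 0 + 1 (carry in) = 1 → bit 1, carry out 0
  col 8: 1 + 0 + 0 (carry in) = 1 → bit 1, carry out 0
  col 9: 1 + 1 + 0 (carry in) = 2 → bit 0, carry out 1
  col 10: 0 + 0 + 1 (carry in) = 1 → bit 1, carry out 0
Reading bits MSB→LSB: 10110010011
Strip leading zeros: 10110010011
= 10110010011


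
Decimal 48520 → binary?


Divide by 2 repeatedly:
48520 ÷ 2 = 24260 remainder 0
24260 ÷ 2 = 12130 remainder 0
12130 ÷ 2 = 6065 remainder 0
6065 ÷ 2 = 3032 remainder 1
3032 ÷ 2 = 1516 remainder 0
1516 ÷ 2 = 758 remainder 0
758 ÷ 2 = 379 remainder 0
379 ÷ 2 = 189 remainder 1
189 ÷ 2 = 94 remainder 1
94 ÷ 2 = 47 remainder 0
47 ÷ 2 = 23 remainder 1
23 ÷ 2 = 11 remainder 1
11 ÷ 2 = 5 remainder 1
5 ÷ 2 = 2 remainder 1
2 ÷ 2 = 1 remainder 0
1 ÷ 2 = 0 remainder 1
Reading remainders bottom-up:
= 1011110110001000


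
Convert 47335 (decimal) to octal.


Divide by 8 repeatedly:
47335 ÷ 8 = 5916 remainder 7
5916 ÷ 8 = 739 remainder 4
739 ÷ 8 = 92 remainder 3
92 ÷ 8 = 11 remainder 4
11 ÷ 8 = 1 remainder 3
1 ÷ 8 = 0 remainder 1
Reading remainders bottom-up:
= 0o134347


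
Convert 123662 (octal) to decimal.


Positional values:
Position 0: 2 × 8^0 = 2
Position 1: 6 × 8^1 = 48
Position 2: 6 × 8^2 = 384
Position 3: 3 × 8^3 = 1536
Position 4: 2 × 8^4 = 8192
Position 5: 1 × 8^5 = 32768
Sum = 2 + 48 + 384 + 1536 + 8192 + 32768
= 42930


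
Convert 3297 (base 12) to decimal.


Positional values (base 12):
  7 × 12^0 = 7 × 1 = 7
  9 × 12^1 = 9 × 12 = 108
  2 × 12^2 = 2 × 144 = 288
  3 × 12^3 = 3 × 1728 = 5184
Sum = 7 + 108 + 288 + 5184
= 5587


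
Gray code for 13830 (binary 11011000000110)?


Binary: 11011000000110
Gray code: G = B XOR (B >> 1)
B >> 1 = 01101100000011
11011000000110 XOR 01101100000011:
  1 XOR 0 = 1
  1 XOR 1 = 0
  0 XOR 1 = 1
  1 XOR 0 = 1
  1 XOR 1 = 0
  0 XOR 1 = 1
  0 XOR 0 = 0
  0 XOR 0 = 0
  0 XOR 0 = 0
  0 XOR 0 = 0
  0 XOR 0 = 0
  1 XOR 0 = 1
  1 XOR 1 = 0
  0 XOR 1 = 1
= 10110100000101


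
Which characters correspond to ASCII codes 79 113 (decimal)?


Codes (decimal): 79 113
Per-code ASCII lookup:
  79  (range 65-90: uppercase, 79 - 65 = 14) → 'O'
  113  (range 97-122: lowercase, 113 - 97 = 16) → 'q'
= 'Oq'


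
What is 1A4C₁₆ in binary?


Each hex digit → 4 binary bits:
  1 = 0001
  A = 1010
  4 = 0100
  C = 1100
Concatenate: 0001 1010 0100 1100
= 0001101001001100


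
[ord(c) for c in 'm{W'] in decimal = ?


String: 'm{W'  (3 characters)
Per-character ASCII lookup:
  'm': lowercase starts at 97: 'm' = 97 + 12 = 109
  '{': special character: '{' = 123
  'W': uppercase starts at 65: 'W' = 65 + 22 = 87
= 109 123 87


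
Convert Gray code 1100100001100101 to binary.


Gray code: 1100100001100101
MSB stays the same: 1
Each subsequent bit = prev_binary XOR current_gray:
  B[1] = 1 XOR 1 = 0
  B[2] = 0 XOR 0 = 0
  B[3] = 0 XOR 0 = 0
  B[4] = 0 XOR 1 = 1
  B[5] = 1 XOR 0 = 1
  B[6] = 1 XOR 0 = 1
  B[7] = 1 XOR 0 = 1
  B[8] = 1 XOR 0 = 1
  B[9] = 1 XOR 1 = 0
  B[10] = 0 XOR 1 = 1
  B[11] = 1 XOR 0 = 1
  B[12] = 1 XOR 0 = 1
  B[13] = 1 XOR 1 = 0
  B[14] = 0 XOR 0 = 0
  B[15] = 0 XOR 1 = 1
= 1000111110111001 (36793 decimal)


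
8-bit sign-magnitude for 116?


Sign bit: 0 (positive)
Magnitude: 116 = 1110100
= 01110100


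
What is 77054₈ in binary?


Each octal digit → 3 binary bits:
  7 = 111
  7 = 111
  0 = 000
  5 = 101
  4 = 100
Concatenate: 111 111 000 101 100
= 111111000101100


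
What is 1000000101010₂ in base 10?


Positional values:
Bit 1: 1 × 2^1 = 2
Bit 3: 1 × 2^3 = 8
Bit 5: 1 × 2^5 = 32
Bit 12: 1 × 2^12 = 4096
Sum = 2 + 8 + 32 + 4096
= 4138


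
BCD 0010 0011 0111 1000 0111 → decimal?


Each 4-bit group → digit:
  0010 → 2
  0011 → 3
  0111 → 7
  1000 → 8
  0111 → 7
= 23787


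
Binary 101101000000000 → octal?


Group into 3-bit groups: 101101000000000
  101 = 5
  101 = 5
  000 = 0
  000 = 0
  000 = 0
= 0o55000


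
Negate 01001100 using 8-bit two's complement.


Original: 01001100
Step 1 - Invert all bits: 10110011
Step 2 - Add 1: 10110011 + 1
= 10110100 (represents -76)


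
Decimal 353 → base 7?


Divide by 7 repeatedly:
353 ÷ 7 = 50 remainder 3
50 ÷ 7 = 7 remainder 1
7 ÷ 7 = 1 remainder 0
1 ÷ 7 = 0 remainder 1
Reading remainders bottom-up:
= 1013


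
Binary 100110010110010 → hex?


Group into 4-bit nibbles: 0100110010110010
  0100 = 4
  1100 = C
  1011 = B
  0010 = 2
= 0x4CB2


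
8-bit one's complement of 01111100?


Original: 01111100
Invert all bits:
  bit 0: 0 → 1
  bit 1: 1 → 0
  bit 2: 1 → 0
  bit 3: 1 → 0
  bit 4: 1 → 0
  bit 5: 1 → 0
  bit 6: 0 → 1
  bit 7: 0 → 1
= 10000011


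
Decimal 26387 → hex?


Divide by 16 repeatedly:
26387 ÷ 16 = 1649 remainder 3 (3)
1649 ÷ 16 = 103 remainder 1 (1)
103 ÷ 16 = 6 remainder 7 (7)
6 ÷ 16 = 0 remainder 6 (6)
Reading remainders bottom-up:
= 0x6713


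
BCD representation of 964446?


Each digit → 4-bit binary:
  9 → 1001
  6 → 0110
  4 → 0100
  4 → 0100
  4 → 0100
  6 → 0110
= 1001 0110 0100 0100 0100 0110


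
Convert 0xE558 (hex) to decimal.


Positional values:
Position 0: 8 × 16^0 = 8 × 1 = 8
Position 1: 5 × 16^1 = 5 × 16 = 80
Position 2: 5 × 16^2 = 5 × 256 = 1280
Position 3: E × 16^3 = 14 × 4096 = 57344
Sum = 8 + 80 + 1280 + 57344
= 58712


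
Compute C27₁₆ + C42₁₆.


Align and add column by column (LSB to MSB, each column mod 16 with carry):
  0C27
+ 0C42
  ----
  col 0: 7(7) + 2(2) + 0 (carry in) = 9 → 9(9), carry out 0
  col 1: 2(2) + 4(4) + 0 (carry in) = 6 → 6(6), carry out 0
  col 2: C(12) + C(12) + 0 (carry in) = 24 → 8(8), carry out 1
  col 3: 0(0) + 0(0) + 1 (carry in) = 1 → 1(1), carry out 0
Reading digits MSB→LSB: 1869
Strip leading zeros: 1869
= 0x1869


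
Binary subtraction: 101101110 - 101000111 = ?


Align and subtract column by column (LSB to MSB, borrowing when needed):
  101101110
- 101000111
  ---------
  col 0: (0 - 0 borrow-in) - 1 → borrow from next column: (0+2) - 1 = 1, borrow out 1
  col 1: (1 - 1 borrow-in) - 1 → borrow from next column: (0+2) - 1 = 1, borrow out 1
  col 2: (1 - 1 borrow-in) - 1 → borrow from next column: (0+2) - 1 = 1, borrow out 1
  col 3: (1 - 1 borrow-in) - 0 → 0 - 0 = 0, borrow out 0
  col 4: (0 - 0 borrow-in) - 0 → 0 - 0 = 0, borrow out 0
  col 5: (1 - 0 borrow-in) - 0 → 1 - 0 = 1, borrow out 0
  col 6: (1 - 0 borrow-in) - 1 → 1 - 1 = 0, borrow out 0
  col 7: (0 - 0 borrow-in) - 0 → 0 - 0 = 0, borrow out 0
  col 8: (1 - 0 borrow-in) - 1 → 1 - 1 = 0, borrow out 0
Reading bits MSB→LSB: 000100111
Strip leading zeros: 100111
= 100111


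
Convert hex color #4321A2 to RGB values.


Hex: #4321A2
R = 43₁₆ = 67
G = 21₁₆ = 33
B = A2₁₆ = 162
= RGB(67, 33, 162)


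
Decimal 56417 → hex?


Divide by 16 repeatedly:
56417 ÷ 16 = 3526 remainder 1 (1)
3526 ÷ 16 = 220 remainder 6 (6)
220 ÷ 16 = 13 remainder 12 (C)
13 ÷ 16 = 0 remainder 13 (D)
Reading remainders bottom-up:
= 0xDC61


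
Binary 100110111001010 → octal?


Group into 3-bit groups: 100110111001010
  100 = 4
  110 = 6
  111 = 7
  001 = 1
  010 = 2
= 0o46712


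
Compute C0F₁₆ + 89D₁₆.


Align and add column by column (LSB to MSB, each column mod 16 with carry):
  0C0F
+ 089D
  ----
  col 0: F(15) + D(13) + 0 (carry in) = 28 → C(12), carry out 1
  col 1: 0(0) + 9(9) + 1 (carry in) = 10 → A(10), carry out 0
  col 2: C(12) + 8(8) + 0 (carry in) = 20 → 4(4), carry out 1
  col 3: 0(0) + 0(0) + 1 (carry in) = 1 → 1(1), carry out 0
Reading digits MSB→LSB: 14AC
Strip leading zeros: 14AC
= 0x14AC


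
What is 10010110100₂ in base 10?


Positional values:
Bit 2: 1 × 2^2 = 4
Bit 4: 1 × 2^4 = 16
Bit 5: 1 × 2^5 = 32
Bit 7: 1 × 2^7 = 128
Bit 10: 1 × 2^10 = 1024
Sum = 4 + 16 + 32 + 128 + 1024
= 1204


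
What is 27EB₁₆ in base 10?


Positional values:
Position 0: B × 16^0 = 11 × 1 = 11
Position 1: E × 16^1 = 14 × 16 = 224
Position 2: 7 × 16^2 = 7 × 256 = 1792
Position 3: 2 × 16^3 = 2 × 4096 = 8192
Sum = 11 + 224 + 1792 + 8192
= 10219


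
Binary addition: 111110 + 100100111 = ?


Align and add column by column (LSB to MSB, carry propagating):
  0000111110
+ 0100100111
  ----------
  col 0: 0 + 1 + 0 (carry in) = 1 → bit 1, carry out 0
  col 1: 1 + 1 + 0 (carry in) = 2 → bit 0, carry out 1
  col 2: 1 + 1 + 1 (carry in) = 3 → bit 1, carry out 1
  col 3: 1 + 0 + 1 (carry in) = 2 → bit 0, carry out 1
  col 4: 1 + 0 + 1 (carry in) = 2 → bit 0, carry out 1
  col 5: 1 + 1 + 1 (carry in) = 3 → bit 1, carry out 1
  col 6: 0 + 0 + 1 (carry in) = 1 → bit 1, carry out 0
  col 7: 0 + 0 + 0 (carry in) = 0 → bit 0, carry out 0
  col 8: 0 + 1 + 0 (carry in) = 1 → bit 1, carry out 0
  col 9: 0 + 0 + 0 (carry in) = 0 → bit 0, carry out 0
Reading bits MSB→LSB: 0101100101
Strip leading zeros: 101100101
= 101100101


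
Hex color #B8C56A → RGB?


Hex: #B8C56A
R = B8₁₆ = 184
G = C5₁₆ = 197
B = 6A₁₆ = 106
= RGB(184, 197, 106)


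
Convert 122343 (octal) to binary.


Each octal digit → 3 binary bits:
  1 = 001
  2 = 010
  2 = 010
  3 = 011
  4 = 100
  3 = 011
Concatenate: 001 010 010 011 100 011
= 001010010011100011


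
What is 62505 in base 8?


Divide by 8 repeatedly:
62505 ÷ 8 = 7813 remainder 1
7813 ÷ 8 = 976 remainder 5
976 ÷ 8 = 122 remainder 0
122 ÷ 8 = 15 remainder 2
15 ÷ 8 = 1 remainder 7
1 ÷ 8 = 0 remainder 1
Reading remainders bottom-up:
= 0o172051


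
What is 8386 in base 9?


Divide by 9 repeatedly:
8386 ÷ 9 = 931 remainder 7
931 ÷ 9 = 103 remainder 4
103 ÷ 9 = 11 remainder 4
11 ÷ 9 = 1 remainder 2
1 ÷ 9 = 0 remainder 1
Reading remainders bottom-up:
= 12447


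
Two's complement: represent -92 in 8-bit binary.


Original: 01011100
Step 1 - Invert all bits: 10100011
Step 2 - Add 1: 10100011 + 1
= 10100100 (represents -92)


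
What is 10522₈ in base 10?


Positional values:
Position 0: 2 × 8^0 = 2
Position 1: 2 × 8^1 = 16
Position 2: 5 × 8^2 = 320
Position 3: 0 × 8^3 = 0
Position 4: 1 × 8^4 = 4096
Sum = 2 + 16 + 320 + 0 + 4096
= 4434


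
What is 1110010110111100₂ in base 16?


Group into 4-bit nibbles: 1110010110111100
  1110 = E
  0101 = 5
  1011 = B
  1100 = C
= 0xE5BC


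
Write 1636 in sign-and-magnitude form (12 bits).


Sign bit: 0 (positive)
Magnitude: 1636 = 11001100100
= 011001100100


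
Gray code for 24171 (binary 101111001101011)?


Binary: 101111001101011
Gray code: G = B XOR (B >> 1)
B >> 1 = 010111100110101
101111001101011 XOR 010111100110101:
  1 XOR 0 = 1
  0 XOR 1 = 1
  1 XOR 0 = 1
  1 XOR 1 = 0
  1 XOR 1 = 0
  1 XOR 1 = 0
  0 XOR 1 = 1
  0 XOR 0 = 0
  1 XOR 0 = 1
  1 XOR 1 = 0
  0 XOR 1 = 1
  1 XOR 0 = 1
  0 XOR 1 = 1
  1 XOR 0 = 1
  1 XOR 1 = 0
= 111000101011110


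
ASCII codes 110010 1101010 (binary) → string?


Codes (binary): 110010 1101010
Per-code ASCII lookup:
  110010 = 50  (range 48-57: digits, 50 - 48 = 2) → '2'
  1101010 = 106  (range 97-122: lowercase, 106 - 97 = 9) → 'j'
= '2j'


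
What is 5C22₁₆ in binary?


Each hex digit → 4 binary bits:
  5 = 0101
  C = 1100
  2 = 0010
  2 = 0010
Concatenate: 0101 1100 0010 0010
= 0101110000100010


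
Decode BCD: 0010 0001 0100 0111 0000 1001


Each 4-bit group → digit:
  0010 → 2
  0001 → 1
  0100 → 4
  0111 → 7
  0000 → 0
  1001 → 9
= 214709


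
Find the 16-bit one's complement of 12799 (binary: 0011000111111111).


Original: 0011000111111111
Invert all bits:
  bit 0: 0 → 1
  bit 1: 0 → 1
  bit 2: 1 → 0
  bit 3: 1 → 0
  bit 4: 0 → 1
  bit 5: 0 → 1
  bit 6: 0 → 1
  bit 7: 1 → 0
  bit 8: 1 → 0
  bit 9: 1 → 0
  bit 10: 1 → 0
  bit 11: 1 → 0
  bit 12: 1 → 0
  bit 13: 1 → 0
  bit 14: 1 → 0
  bit 15: 1 → 0
= 1100111000000000


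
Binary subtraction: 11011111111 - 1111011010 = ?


Align and subtract column by column (LSB to MSB, borrowing when needed):
  11011111111
- 01111011010
  -----------
  col 0: (1 - 0 borrow-in) - 0 → 1 - 0 = 1, borrow out 0
  col 1: (1 - 0 borrow-in) - 1 → 1 - 1 = 0, borrow out 0
  col 2: (1 - 0 borrow-in) - 0 → 1 - 0 = 1, borrow out 0
  col 3: (1 - 0 borrow-in) - 1 → 1 - 1 = 0, borrow out 0
  col 4: (1 - 0 borrow-in) - 1 → 1 - 1 = 0, borrow out 0
  col 5: (1 - 0 borrow-in) - 0 → 1 - 0 = 1, borrow out 0
  col 6: (1 - 0 borrow-in) - 1 → 1 - 1 = 0, borrow out 0
  col 7: (1 - 0 borrow-in) - 1 → 1 - 1 = 0, borrow out 0
  col 8: (0 - 0 borrow-in) - 1 → borrow from next column: (0+2) - 1 = 1, borrow out 1
  col 9: (1 - 1 borrow-in) - 1 → borrow from next column: (0+2) - 1 = 1, borrow out 1
  col 10: (1 - 1 borrow-in) - 0 → 0 - 0 = 0, borrow out 0
Reading bits MSB→LSB: 01100100101
Strip leading zeros: 1100100101
= 1100100101


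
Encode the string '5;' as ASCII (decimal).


String: '5;'  (2 characters)
Per-character ASCII lookup:
  '5': digits start at 48: '5' = 48 + 5 = 53
  ';': special character: ';' = 59
= 53 59


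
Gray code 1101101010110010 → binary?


Gray code: 1101101010110010
MSB stays the same: 1
Each subsequent bit = prev_binary XOR current_gray:
  B[1] = 1 XOR 1 = 0
  B[2] = 0 XOR 0 = 0
  B[3] = 0 XOR 1 = 1
  B[4] = 1 XOR 1 = 0
  B[5] = 0 XOR 0 = 0
  B[6] = 0 XOR 1 = 1
  B[7] = 1 XOR 0 = 1
  B[8] = 1 XOR 1 = 0
  B[9] = 0 XOR 0 = 0
  B[10] = 0 XOR 1 = 1
  B[11] = 1 XOR 1 = 0
  B[12] = 0 XOR 0 = 0
  B[13] = 0 XOR 0 = 0
  B[14] = 0 XOR 1 = 1
  B[15] = 1 XOR 0 = 1
= 1001001100100011 (37667 decimal)


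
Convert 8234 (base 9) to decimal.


Positional values (base 9):
  4 × 9^0 = 4 × 1 = 4
  3 × 9^1 = 3 × 9 = 27
  2 × 9^2 = 2 × 81 = 162
  8 × 9^3 = 8 × 729 = 5832
Sum = 4 + 27 + 162 + 5832
= 6025


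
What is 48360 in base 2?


Divide by 2 repeatedly:
48360 ÷ 2 = 24180 remainder 0
24180 ÷ 2 = 12090 remainder 0
12090 ÷ 2 = 6045 remainder 0
6045 ÷ 2 = 3022 remainder 1
3022 ÷ 2 = 1511 remainder 0
1511 ÷ 2 = 755 remainder 1
755 ÷ 2 = 377 remainder 1
377 ÷ 2 = 188 remainder 1
188 ÷ 2 = 94 remainder 0
94 ÷ 2 = 47 remainder 0
47 ÷ 2 = 23 remainder 1
23 ÷ 2 = 11 remainder 1
11 ÷ 2 = 5 remainder 1
5 ÷ 2 = 2 remainder 1
2 ÷ 2 = 1 remainder 0
1 ÷ 2 = 0 remainder 1
Reading remainders bottom-up:
= 1011110011101000


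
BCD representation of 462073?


Each digit → 4-bit binary:
  4 → 0100
  6 → 0110
  2 → 0010
  0 → 0000
  7 → 0111
  3 → 0011
= 0100 0110 0010 0000 0111 0011


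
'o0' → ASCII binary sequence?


String: 'o0'  (2 characters)
Per-character ASCII lookup:
  'o': lowercase starts at 97: 'o' = 97 + 14 = 111 → 1101111
  '0': digits start at 48: '0' = 48 + 0 = 48 → 110000
= 1101111 110000


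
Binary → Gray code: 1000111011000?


Binary: 1000111011000
Gray code: G = B XOR (B >> 1)
B >> 1 = 0100011101100
1000111011000 XOR 0100011101100:
  1 XOR 0 = 1
  0 XOR 1 = 1
  0 XOR 0 = 0
  0 XOR 0 = 0
  1 XOR 0 = 1
  1 XOR 1 = 0
  1 XOR 1 = 0
  0 XOR 1 = 1
  1 XOR 0 = 1
  1 XOR 1 = 0
  0 XOR 1 = 1
  0 XOR 0 = 0
  0 XOR 0 = 0
= 1100100110100


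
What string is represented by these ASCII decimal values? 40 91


Codes (decimal): 40 91
Per-code ASCII lookup:
  40  (special character) → '('
  91  (special character) → '['
= '(['


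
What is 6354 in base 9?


Divide by 9 repeatedly:
6354 ÷ 9 = 706 remainder 0
706 ÷ 9 = 78 remainder 4
78 ÷ 9 = 8 remainder 6
8 ÷ 9 = 0 remainder 8
Reading remainders bottom-up:
= 8640


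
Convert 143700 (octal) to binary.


Each octal digit → 3 binary bits:
  1 = 001
  4 = 100
  3 = 011
  7 = 111
  0 = 000
  0 = 000
Concatenate: 001 100 011 111 000 000
= 001100011111000000


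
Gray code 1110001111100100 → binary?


Gray code: 1110001111100100
MSB stays the same: 1
Each subsequent bit = prev_binary XOR current_gray:
  B[1] = 1 XOR 1 = 0
  B[2] = 0 XOR 1 = 1
  B[3] = 1 XOR 0 = 1
  B[4] = 1 XOR 0 = 1
  B[5] = 1 XOR 0 = 1
  B[6] = 1 XOR 1 = 0
  B[7] = 0 XOR 1 = 1
  B[8] = 1 XOR 1 = 0
  B[9] = 0 XOR 1 = 1
  B[10] = 1 XOR 1 = 0
  B[11] = 0 XOR 0 = 0
  B[12] = 0 XOR 0 = 0
  B[13] = 0 XOR 1 = 1
  B[14] = 1 XOR 0 = 1
  B[15] = 1 XOR 0 = 1
= 1011110101000111 (48455 decimal)


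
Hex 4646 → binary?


Each hex digit → 4 binary bits:
  4 = 0100
  6 = 0110
  4 = 0100
  6 = 0110
Concatenate: 0100 0110 0100 0110
= 0100011001000110


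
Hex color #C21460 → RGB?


Hex: #C21460
R = C2₁₆ = 194
G = 14₁₆ = 20
B = 60₁₆ = 96
= RGB(194, 20, 96)


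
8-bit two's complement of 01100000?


Original: 01100000
Step 1 - Invert all bits: 10011111
Step 2 - Add 1: 10011111 + 1
= 10100000 (represents -96)


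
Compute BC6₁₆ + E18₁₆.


Align and add column by column (LSB to MSB, each column mod 16 with carry):
  0BC6
+ 0E18
  ----
  col 0: 6(6) + 8(8) + 0 (carry in) = 14 → E(14), carry out 0
  col 1: C(12) + 1(1) + 0 (carry in) = 13 → D(13), carry out 0
  col 2: B(11) + E(14) + 0 (carry in) = 25 → 9(9), carry out 1
  col 3: 0(0) + 0(0) + 1 (carry in) = 1 → 1(1), carry out 0
Reading digits MSB→LSB: 19DE
Strip leading zeros: 19DE
= 0x19DE


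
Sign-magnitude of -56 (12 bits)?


Sign bit: 1 (negative)
Magnitude: 56 = 00000111000
= 100000111000


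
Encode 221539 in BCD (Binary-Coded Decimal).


Each digit → 4-bit binary:
  2 → 0010
  2 → 0010
  1 → 0001
  5 → 0101
  3 → 0011
  9 → 1001
= 0010 0010 0001 0101 0011 1001
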